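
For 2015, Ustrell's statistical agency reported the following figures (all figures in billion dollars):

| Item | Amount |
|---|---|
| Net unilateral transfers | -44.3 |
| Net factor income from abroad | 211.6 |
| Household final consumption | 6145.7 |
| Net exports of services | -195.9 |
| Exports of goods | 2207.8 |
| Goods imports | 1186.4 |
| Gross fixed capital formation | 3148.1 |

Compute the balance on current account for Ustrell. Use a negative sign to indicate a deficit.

992.8

Goods balance = 2207.8 - 1186.4 = 1021.4
Services balance = -195.9
Trade balance (goods + services) = 1021.4 + (-195.9) = 825.5
Net primary income = 211.6
Net secondary income = -44.3
Current account = 825.5 + 211.6 + (-44.3) = 992.8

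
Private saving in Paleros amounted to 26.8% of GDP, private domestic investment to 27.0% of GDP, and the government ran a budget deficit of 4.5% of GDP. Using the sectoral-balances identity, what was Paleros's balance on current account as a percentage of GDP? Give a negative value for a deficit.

-4.7

By the sectoral-balances identity, CA = (S_private - I) + (T - G).
Private balance = 26.8 - 27.0 = -0.2
Government balance (T - G) = -4.5
CA = -0.2 + (-4.5) = -4.7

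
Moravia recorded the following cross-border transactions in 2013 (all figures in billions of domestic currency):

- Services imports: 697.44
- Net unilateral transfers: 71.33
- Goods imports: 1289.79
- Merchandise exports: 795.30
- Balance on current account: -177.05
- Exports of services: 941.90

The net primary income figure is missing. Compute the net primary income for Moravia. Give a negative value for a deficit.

1.65

Current account = goods balance + services balance + net primary income + net secondary income
Sum of the known components = -178.70
Net primary income = CA - (known components) = -177.05 - (-178.70) = 1.65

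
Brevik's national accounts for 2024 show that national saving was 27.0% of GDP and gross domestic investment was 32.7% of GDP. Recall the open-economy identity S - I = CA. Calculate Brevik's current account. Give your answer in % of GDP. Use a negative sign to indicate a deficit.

CA = S - I = 27.0 - 32.7 = -5.7

-5.7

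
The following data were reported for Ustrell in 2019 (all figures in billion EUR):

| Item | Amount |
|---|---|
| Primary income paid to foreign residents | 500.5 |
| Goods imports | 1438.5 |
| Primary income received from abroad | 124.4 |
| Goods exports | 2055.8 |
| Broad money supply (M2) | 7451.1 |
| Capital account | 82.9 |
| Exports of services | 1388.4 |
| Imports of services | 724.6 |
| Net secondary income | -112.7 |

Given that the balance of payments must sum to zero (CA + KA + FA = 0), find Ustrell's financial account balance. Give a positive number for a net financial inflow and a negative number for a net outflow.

Goods balance = 2055.8 - 1438.5 = 617.3
Services balance = 1388.4 - 724.6 = 663.8
Trade balance (goods + services) = 617.3 + 663.8 = 1281.1
Net primary income = 124.4 - 500.5 = -376.1
Net secondary income = -112.7
Current account = 1281.1 + (-376.1) + (-112.7) = 792.3
Financial account = -(792.3 + 82.9) = -875.2

-875.2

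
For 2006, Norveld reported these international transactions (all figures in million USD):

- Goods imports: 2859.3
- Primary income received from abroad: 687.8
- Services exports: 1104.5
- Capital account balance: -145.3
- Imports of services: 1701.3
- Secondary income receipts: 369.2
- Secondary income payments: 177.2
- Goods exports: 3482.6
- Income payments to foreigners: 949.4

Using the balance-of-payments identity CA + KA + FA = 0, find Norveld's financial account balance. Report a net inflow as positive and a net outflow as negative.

188.4

Goods balance = 3482.6 - 2859.3 = 623.3
Services balance = 1104.5 - 1701.3 = -596.8
Trade balance (goods + services) = 623.3 + (-596.8) = 26.5
Net primary income = 687.8 - 949.4 = -261.6
Net secondary income = 369.2 - 177.2 = 192.0
Current account = 26.5 + (-261.6) + 192.0 = -43.1
Financial account = -(-43.1 + (-145.3)) = 188.4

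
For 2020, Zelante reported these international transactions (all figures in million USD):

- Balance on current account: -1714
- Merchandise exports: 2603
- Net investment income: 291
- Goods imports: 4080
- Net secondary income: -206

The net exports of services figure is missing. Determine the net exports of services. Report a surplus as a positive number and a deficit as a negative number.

-322

Current account = goods balance + services balance + net primary income + net secondary income
Sum of the known components = -1392
Net exports of services = CA - (known components) = -1714 - (-1392) = -322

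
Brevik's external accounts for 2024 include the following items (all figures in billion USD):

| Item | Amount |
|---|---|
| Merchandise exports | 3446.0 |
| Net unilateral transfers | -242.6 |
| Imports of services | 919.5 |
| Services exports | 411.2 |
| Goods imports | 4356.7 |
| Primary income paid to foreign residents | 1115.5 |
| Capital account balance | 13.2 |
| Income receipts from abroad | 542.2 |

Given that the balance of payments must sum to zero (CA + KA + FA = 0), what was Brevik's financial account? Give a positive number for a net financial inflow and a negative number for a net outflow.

Goods balance = 3446.0 - 4356.7 = -910.7
Services balance = 411.2 - 919.5 = -508.3
Trade balance (goods + services) = -910.7 + (-508.3) = -1419.0
Net primary income = 542.2 - 1115.5 = -573.3
Net secondary income = -242.6
Current account = -1419.0 + (-573.3) + (-242.6) = -2234.9
Financial account = -(-2234.9 + 13.2) = 2221.7

2221.7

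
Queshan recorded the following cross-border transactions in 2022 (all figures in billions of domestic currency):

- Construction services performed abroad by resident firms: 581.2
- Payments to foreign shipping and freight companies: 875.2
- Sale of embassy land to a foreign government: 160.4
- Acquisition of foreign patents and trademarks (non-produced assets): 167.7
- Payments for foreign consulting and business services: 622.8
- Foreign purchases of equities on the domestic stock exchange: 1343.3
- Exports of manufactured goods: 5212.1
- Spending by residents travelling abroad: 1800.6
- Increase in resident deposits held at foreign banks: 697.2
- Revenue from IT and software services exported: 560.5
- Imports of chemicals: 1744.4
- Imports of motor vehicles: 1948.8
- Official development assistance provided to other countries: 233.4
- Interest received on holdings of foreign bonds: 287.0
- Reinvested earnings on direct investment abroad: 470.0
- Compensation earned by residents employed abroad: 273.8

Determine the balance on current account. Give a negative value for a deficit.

159.4

Goods: -1948.8 + 5212.1 - 1744.4 = 1518.9
Services: 560.5 - 875.2 + 581.2 - 622.8 - 1800.6 = -2156.9
Primary income: 287.0 + 273.8 + 470.0 = 1030.8
Secondary income: -233.4
Current account = 1518.9 + (-2156.9) + 1030.8 + (-233.4) = 159.4
(Excluded from the current account — capital account: sale of embassy land to a foreign government 160.4, acquisition of foreign patents and trademarks (non-produced assets) 167.7; financial account: foreign purchases of equities on the domestic stock exchange 1343.3, increase in resident deposits held at foreign banks 697.2.)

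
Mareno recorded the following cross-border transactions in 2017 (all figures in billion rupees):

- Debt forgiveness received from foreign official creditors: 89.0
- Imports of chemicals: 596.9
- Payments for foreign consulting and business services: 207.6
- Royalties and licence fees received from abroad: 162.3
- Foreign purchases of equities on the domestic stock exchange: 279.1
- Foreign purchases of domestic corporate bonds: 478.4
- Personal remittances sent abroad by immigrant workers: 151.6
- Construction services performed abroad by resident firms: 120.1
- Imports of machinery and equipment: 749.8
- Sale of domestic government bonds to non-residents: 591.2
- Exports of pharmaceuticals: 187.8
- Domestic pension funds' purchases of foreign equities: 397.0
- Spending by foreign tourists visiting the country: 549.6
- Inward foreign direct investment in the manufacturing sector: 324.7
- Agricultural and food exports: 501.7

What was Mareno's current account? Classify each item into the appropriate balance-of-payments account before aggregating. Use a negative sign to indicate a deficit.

Goods: 187.8 + 501.7 - 596.9 - 749.8 = -657.2
Services: -207.6 + 120.1 + 549.6 + 162.3 = 624.4
Secondary income: -151.6
Current account = (-657.2) + 624.4 + (-151.6) = -184.4
(Excluded from the current account — capital account: debt forgiveness received from foreign official creditors 89.0; financial account: foreign purchases of equities on the domestic stock exchange 279.1, foreign purchases of domestic corporate bonds 478.4, sale of domestic government bonds to non-residents 591.2, domestic pension funds' purchases of foreign equities 397.0, inward foreign direct investment in the manufacturing sector 324.7.)

-184.4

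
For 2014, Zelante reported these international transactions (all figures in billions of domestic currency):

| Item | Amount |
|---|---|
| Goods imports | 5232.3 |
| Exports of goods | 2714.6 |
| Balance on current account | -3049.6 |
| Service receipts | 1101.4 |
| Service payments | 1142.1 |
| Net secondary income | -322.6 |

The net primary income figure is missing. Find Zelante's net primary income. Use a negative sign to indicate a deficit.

Current account = goods balance + services balance + net primary income + net secondary income
Sum of the known components = -2881.0
Net primary income = CA - (known components) = -3049.6 - (-2881.0) = -168.6

-168.6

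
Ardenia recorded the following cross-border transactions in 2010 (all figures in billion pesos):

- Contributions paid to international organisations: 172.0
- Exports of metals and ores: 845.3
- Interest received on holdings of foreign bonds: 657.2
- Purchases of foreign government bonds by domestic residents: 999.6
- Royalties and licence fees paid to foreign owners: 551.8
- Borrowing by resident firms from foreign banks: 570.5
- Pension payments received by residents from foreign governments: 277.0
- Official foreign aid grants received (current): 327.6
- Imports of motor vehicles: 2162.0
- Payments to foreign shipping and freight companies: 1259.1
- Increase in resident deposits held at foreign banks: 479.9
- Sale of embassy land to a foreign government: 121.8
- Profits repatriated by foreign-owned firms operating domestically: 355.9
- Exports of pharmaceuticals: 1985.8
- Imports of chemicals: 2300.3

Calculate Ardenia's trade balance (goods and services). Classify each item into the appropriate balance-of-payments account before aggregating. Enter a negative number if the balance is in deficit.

Goods: -2162.0 + 1985.8 + 845.3 - 2300.3 = -1631.2
Services: -551.8 - 1259.1 = -1810.9
Trade balance = -1631.2 + (-1810.9) = -3442.1
(Excluded from the trade balance — secondary income: contributions paid to international organisations 172.0, pension payments received by residents from foreign governments 277.0, official foreign aid grants received (current) 327.6; primary income: interest received on holdings of foreign bonds 657.2, profits repatriated by foreign-owned firms operating domestically 355.9; financial account: purchases of foreign government bonds by domestic residents 999.6, borrowing by resident firms from foreign banks 570.5, increase in resident deposits held at foreign banks 479.9; capital account: sale of embassy land to a foreign government 121.8.)

-3442.1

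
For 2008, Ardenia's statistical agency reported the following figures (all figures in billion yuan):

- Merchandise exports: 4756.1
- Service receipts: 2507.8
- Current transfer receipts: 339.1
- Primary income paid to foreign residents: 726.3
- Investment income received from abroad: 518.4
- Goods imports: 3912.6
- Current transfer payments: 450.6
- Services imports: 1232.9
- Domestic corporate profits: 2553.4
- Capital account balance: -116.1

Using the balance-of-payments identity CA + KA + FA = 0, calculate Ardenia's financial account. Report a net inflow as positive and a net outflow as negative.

-1682.9

Goods balance = 4756.1 - 3912.6 = 843.5
Services balance = 2507.8 - 1232.9 = 1274.9
Trade balance (goods + services) = 843.5 + 1274.9 = 2118.4
Net primary income = 518.4 - 726.3 = -207.9
Net secondary income = 339.1 - 450.6 = -111.5
Current account = 2118.4 + (-207.9) + (-111.5) = 1799.0
Financial account = -(1799.0 + (-116.1)) = -1682.9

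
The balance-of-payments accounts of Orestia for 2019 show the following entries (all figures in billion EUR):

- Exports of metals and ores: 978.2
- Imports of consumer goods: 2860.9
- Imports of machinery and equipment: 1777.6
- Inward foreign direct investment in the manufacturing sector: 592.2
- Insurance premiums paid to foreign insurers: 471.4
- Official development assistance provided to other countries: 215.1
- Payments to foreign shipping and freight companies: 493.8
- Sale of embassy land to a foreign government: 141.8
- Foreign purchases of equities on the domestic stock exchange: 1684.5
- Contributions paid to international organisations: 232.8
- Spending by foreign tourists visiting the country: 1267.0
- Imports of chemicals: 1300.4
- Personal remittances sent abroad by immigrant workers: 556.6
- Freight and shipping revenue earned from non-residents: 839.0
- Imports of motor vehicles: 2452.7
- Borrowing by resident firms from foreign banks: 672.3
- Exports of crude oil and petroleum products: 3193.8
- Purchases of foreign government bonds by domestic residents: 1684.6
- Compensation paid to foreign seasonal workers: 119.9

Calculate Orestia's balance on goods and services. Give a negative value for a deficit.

Goods: -1777.6 - 1300.4 - 2452.7 + 3193.8 + 978.2 - 2860.9 = -4219.6
Services: -471.4 + 1267.0 + 839.0 - 493.8 = 1140.8
Trade balance = -4219.6 + 1140.8 = -3078.8
(Excluded from the trade balance — financial account: inward foreign direct investment in the manufacturing sector 592.2, foreign purchases of equities on the domestic stock exchange 1684.5, borrowing by resident firms from foreign banks 672.3, purchases of foreign government bonds by domestic residents 1684.6; secondary income: official development assistance provided to other countries 215.1, contributions paid to international organisations 232.8, personal remittances sent abroad by immigrant workers 556.6; capital account: sale of embassy land to a foreign government 141.8; primary income: compensation paid to foreign seasonal workers 119.9.)

-3078.8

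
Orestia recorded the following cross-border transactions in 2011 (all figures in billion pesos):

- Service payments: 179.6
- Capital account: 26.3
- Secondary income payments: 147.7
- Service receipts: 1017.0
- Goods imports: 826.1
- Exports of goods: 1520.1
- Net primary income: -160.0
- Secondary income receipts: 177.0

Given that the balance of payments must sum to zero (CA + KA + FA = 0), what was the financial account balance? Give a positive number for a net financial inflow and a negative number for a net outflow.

Goods balance = 1520.1 - 826.1 = 694.0
Services balance = 1017.0 - 179.6 = 837.4
Trade balance (goods + services) = 694.0 + 837.4 = 1531.4
Net primary income = -160.0
Net secondary income = 177.0 - 147.7 = 29.3
Current account = 1531.4 + (-160.0) + 29.3 = 1400.7
Financial account = -(1400.7 + 26.3) = -1427.0

-1427.0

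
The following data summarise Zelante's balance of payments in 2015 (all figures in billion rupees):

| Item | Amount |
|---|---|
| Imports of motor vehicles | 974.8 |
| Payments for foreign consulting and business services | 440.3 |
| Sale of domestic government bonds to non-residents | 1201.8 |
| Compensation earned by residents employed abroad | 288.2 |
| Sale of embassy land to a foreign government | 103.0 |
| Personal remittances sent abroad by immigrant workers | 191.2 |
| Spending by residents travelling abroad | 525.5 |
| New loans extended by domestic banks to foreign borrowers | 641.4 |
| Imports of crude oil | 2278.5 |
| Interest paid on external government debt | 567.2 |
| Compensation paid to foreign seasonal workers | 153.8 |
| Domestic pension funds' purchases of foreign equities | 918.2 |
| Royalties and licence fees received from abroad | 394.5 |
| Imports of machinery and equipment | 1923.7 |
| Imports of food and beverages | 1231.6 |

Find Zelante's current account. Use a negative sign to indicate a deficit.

-7603.9

Goods: -1923.7 - 2278.5 - 1231.6 - 974.8 = -6408.6
Services: 394.5 - 525.5 - 440.3 = -571.3
Primary income: -567.2 + 288.2 - 153.8 = -432.8
Secondary income: -191.2
Current account = (-6408.6) + (-571.3) + (-432.8) + (-191.2) = -7603.9
(Excluded from the current account — financial account: sale of domestic government bonds to non-residents 1201.8, new loans extended by domestic banks to foreign borrowers 641.4, domestic pension funds' purchases of foreign equities 918.2; capital account: sale of embassy land to a foreign government 103.0.)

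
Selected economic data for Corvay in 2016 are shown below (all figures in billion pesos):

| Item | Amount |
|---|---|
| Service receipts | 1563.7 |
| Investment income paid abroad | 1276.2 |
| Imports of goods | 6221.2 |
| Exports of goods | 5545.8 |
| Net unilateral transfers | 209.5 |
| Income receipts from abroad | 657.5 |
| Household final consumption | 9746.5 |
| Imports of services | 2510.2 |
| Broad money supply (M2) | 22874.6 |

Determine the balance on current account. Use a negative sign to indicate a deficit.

Goods balance = 5545.8 - 6221.2 = -675.4
Services balance = 1563.7 - 2510.2 = -946.5
Trade balance (goods + services) = -675.4 + (-946.5) = -1621.9
Net primary income = 657.5 - 1276.2 = -618.7
Net secondary income = 209.5
Current account = -1621.9 + (-618.7) + 209.5 = -2031.1

-2031.1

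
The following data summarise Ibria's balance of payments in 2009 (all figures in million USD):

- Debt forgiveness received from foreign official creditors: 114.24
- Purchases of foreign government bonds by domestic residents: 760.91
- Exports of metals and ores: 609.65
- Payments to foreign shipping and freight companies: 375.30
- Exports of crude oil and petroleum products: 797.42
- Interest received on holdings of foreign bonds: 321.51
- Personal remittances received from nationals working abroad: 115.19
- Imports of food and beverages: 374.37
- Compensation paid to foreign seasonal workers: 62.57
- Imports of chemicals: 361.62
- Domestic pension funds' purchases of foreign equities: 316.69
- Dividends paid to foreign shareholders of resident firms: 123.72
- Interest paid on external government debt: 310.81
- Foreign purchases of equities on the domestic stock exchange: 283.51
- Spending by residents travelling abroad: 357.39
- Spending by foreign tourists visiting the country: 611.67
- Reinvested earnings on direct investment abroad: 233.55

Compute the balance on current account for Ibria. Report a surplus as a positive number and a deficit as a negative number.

Goods: -374.37 - 361.62 + 797.42 + 609.65 = 671.08
Services: 611.67 - 357.39 - 375.30 = -121.02
Primary income: -123.72 + 233.55 + 321.51 - 310.81 - 62.57 = 57.96
Secondary income: 115.19
Current account = 671.08 + (-121.02) + 57.96 + 115.19 = 723.21
(Excluded from the current account — capital account: debt forgiveness received from foreign official creditors 114.24; financial account: purchases of foreign government bonds by domestic residents 760.91, domestic pension funds' purchases of foreign equities 316.69, foreign purchases of equities on the domestic stock exchange 283.51.)

723.21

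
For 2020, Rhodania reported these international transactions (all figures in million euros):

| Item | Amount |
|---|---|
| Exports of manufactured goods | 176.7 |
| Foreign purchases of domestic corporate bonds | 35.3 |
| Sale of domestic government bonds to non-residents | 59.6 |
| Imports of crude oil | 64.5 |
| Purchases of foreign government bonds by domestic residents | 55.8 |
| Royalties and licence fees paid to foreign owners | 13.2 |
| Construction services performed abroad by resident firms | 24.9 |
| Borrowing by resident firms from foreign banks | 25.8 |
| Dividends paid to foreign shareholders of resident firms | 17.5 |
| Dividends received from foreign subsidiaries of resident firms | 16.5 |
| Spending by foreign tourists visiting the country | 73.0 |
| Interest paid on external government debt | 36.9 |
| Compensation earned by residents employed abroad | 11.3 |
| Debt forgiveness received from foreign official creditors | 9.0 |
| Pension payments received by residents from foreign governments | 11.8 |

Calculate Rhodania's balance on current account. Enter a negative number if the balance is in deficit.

182.1

Goods: 176.7 - 64.5 = 112.2
Services: -13.2 + 73.0 + 24.9 = 84.7
Primary income: 11.3 - 17.5 + 16.5 - 36.9 = -26.6
Secondary income: 11.8
Current account = 112.2 + 84.7 + (-26.6) + 11.8 = 182.1
(Excluded from the current account — financial account: foreign purchases of domestic corporate bonds 35.3, sale of domestic government bonds to non-residents 59.6, purchases of foreign government bonds by domestic residents 55.8, borrowing by resident firms from foreign banks 25.8; capital account: debt forgiveness received from foreign official creditors 9.0.)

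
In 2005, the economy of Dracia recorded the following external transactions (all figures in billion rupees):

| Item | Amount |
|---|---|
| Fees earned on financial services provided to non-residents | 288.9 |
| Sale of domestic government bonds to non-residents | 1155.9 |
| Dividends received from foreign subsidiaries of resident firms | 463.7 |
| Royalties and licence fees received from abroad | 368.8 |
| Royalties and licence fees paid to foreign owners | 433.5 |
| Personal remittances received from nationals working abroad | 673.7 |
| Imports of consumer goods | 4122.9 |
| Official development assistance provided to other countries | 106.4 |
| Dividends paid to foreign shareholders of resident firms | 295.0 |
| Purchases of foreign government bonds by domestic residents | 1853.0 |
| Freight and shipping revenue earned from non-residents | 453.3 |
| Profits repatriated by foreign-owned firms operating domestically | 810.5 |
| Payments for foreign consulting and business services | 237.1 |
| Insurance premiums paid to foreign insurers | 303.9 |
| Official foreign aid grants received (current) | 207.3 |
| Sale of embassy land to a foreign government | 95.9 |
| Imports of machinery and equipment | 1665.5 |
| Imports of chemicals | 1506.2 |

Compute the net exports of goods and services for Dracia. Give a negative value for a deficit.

-7158.1

Goods: -1665.5 - 1506.2 - 4122.9 = -7294.6
Services: -237.1 - 303.9 - 433.5 + 288.9 + 453.3 + 368.8 = 136.5
Trade balance = -7294.6 + 136.5 = -7158.1
(Excluded from the trade balance — financial account: sale of domestic government bonds to non-residents 1155.9, purchases of foreign government bonds by domestic residents 1853.0; primary income: dividends received from foreign subsidiaries of resident firms 463.7, dividends paid to foreign shareholders of resident firms 295.0, profits repatriated by foreign-owned firms operating domestically 810.5; secondary income: personal remittances received from nationals working abroad 673.7, official development assistance provided to other countries 106.4, official foreign aid grants received (current) 207.3; capital account: sale of embassy land to a foreign government 95.9.)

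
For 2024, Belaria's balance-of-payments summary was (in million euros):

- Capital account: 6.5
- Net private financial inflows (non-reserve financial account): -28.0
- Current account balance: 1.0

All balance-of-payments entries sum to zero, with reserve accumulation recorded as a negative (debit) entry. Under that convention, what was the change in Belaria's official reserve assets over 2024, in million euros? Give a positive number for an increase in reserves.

Official reserve transactions balance = -(1.0 + 6.5 + (-28.0)) = 20.5
An accumulation of reserves is recorded as a debit (negative entry), so the change in the stock of reserves is the negative of that balance.
Change in official reserves = -(20.5) = -20.5

-20.5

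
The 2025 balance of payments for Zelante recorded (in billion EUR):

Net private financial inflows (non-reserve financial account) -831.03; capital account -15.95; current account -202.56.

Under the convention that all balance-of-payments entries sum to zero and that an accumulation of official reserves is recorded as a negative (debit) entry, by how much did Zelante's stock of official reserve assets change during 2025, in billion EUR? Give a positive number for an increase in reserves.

Official reserve transactions balance = -((-202.56) + (-15.95) + (-831.03)) = 1049.54
An accumulation of reserves is recorded as a debit (negative entry), so the change in the stock of reserves is the negative of that balance.
Change in official reserves = -(1049.54) = -1049.54

-1049.54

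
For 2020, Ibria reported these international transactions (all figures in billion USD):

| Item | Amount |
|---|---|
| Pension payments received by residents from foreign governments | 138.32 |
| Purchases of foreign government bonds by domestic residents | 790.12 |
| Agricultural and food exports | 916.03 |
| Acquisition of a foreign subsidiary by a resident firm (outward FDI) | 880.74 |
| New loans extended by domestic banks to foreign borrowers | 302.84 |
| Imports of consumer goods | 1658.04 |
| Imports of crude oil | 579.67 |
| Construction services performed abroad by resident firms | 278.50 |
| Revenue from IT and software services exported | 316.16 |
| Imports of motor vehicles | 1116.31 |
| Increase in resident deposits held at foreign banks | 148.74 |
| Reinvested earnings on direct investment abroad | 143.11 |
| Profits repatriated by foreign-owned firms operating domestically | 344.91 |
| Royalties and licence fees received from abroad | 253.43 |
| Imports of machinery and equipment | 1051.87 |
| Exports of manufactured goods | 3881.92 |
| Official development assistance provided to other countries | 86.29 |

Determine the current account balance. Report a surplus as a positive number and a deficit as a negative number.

1090.38

Goods: 3881.92 - 1116.31 - 579.67 + 916.03 - 1051.87 - 1658.04 = 392.06
Services: 316.16 + 253.43 + 278.50 = 848.09
Primary income: -344.91 + 143.11 = -201.80
Secondary income: 138.32 - 86.29 = 52.03
Current account = 392.06 + 848.09 + (-201.80) + 52.03 = 1090.38
(Excluded from the current account — financial account: purchases of foreign government bonds by domestic residents 790.12, acquisition of a foreign subsidiary by a resident firm (outward FDI) 880.74, new loans extended by domestic banks to foreign borrowers 302.84, increase in resident deposits held at foreign banks 148.74.)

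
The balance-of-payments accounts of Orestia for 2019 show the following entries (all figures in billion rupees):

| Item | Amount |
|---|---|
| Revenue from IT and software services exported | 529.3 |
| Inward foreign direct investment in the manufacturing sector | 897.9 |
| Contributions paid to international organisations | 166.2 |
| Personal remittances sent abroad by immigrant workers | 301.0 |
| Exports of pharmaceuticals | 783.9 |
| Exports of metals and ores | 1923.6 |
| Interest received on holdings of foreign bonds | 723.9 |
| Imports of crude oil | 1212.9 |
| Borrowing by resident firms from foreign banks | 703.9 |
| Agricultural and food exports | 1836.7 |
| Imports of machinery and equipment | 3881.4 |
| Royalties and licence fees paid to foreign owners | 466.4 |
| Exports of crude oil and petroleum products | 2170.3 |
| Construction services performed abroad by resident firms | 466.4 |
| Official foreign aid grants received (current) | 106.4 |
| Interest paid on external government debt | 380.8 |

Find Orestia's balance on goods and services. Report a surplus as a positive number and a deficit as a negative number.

2149.5

Goods: 2170.3 + 783.9 - 1212.9 + 1836.7 + 1923.6 - 3881.4 = 1620.2
Services: -466.4 + 466.4 + 529.3 = 529.3
Trade balance = 1620.2 + 529.3 = 2149.5
(Excluded from the trade balance — financial account: inward foreign direct investment in the manufacturing sector 897.9, borrowing by resident firms from foreign banks 703.9; secondary income: contributions paid to international organisations 166.2, personal remittances sent abroad by immigrant workers 301.0, official foreign aid grants received (current) 106.4; primary income: interest received on holdings of foreign bonds 723.9, interest paid on external government debt 380.8.)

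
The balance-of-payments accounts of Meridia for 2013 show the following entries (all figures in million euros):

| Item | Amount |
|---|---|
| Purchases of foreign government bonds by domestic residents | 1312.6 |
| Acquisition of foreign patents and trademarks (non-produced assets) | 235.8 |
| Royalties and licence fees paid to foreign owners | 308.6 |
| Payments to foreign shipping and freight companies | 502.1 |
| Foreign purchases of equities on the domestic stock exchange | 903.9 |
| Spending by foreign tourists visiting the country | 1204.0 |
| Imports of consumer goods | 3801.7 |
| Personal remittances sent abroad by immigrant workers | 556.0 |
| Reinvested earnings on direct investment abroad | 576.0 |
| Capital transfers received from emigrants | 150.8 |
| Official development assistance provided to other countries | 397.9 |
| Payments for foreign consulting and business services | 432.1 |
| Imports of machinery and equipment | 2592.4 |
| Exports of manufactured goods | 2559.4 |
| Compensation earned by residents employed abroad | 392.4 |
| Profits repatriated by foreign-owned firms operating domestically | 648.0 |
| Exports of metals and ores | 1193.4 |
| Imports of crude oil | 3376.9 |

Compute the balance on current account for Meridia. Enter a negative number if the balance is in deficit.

-6690.5

Goods: 2559.4 - 3376.9 - 3801.7 + 1193.4 - 2592.4 = -6018.2
Services: -432.1 - 502.1 + 1204.0 - 308.6 = -38.8
Primary income: -648.0 + 576.0 + 392.4 = 320.4
Secondary income: -556.0 - 397.9 = -953.9
Current account = (-6018.2) + (-38.8) + 320.4 + (-953.9) = -6690.5
(Excluded from the current account — financial account: purchases of foreign government bonds by domestic residents 1312.6, foreign purchases of equities on the domestic stock exchange 903.9; capital account: acquisition of foreign patents and trademarks (non-produced assets) 235.8, capital transfers received from emigrants 150.8.)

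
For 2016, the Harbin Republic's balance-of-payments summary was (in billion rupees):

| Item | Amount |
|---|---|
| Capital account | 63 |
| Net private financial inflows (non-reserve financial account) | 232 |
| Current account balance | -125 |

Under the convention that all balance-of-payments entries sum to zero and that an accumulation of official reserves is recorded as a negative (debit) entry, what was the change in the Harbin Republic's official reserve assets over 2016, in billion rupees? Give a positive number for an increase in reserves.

Official reserve transactions balance = -((-125) + 63 + 232) = -170
An accumulation of reserves is recorded as a debit (negative entry), so the change in the stock of reserves is the negative of that balance.
Change in official reserves = -(-170) = 170

170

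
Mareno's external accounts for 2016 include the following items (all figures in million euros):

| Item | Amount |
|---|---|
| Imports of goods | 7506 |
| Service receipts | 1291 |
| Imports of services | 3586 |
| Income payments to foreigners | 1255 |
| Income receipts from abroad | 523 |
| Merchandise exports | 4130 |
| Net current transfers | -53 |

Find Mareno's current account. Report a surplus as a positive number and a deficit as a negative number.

-6456

Goods balance = 4130 - 7506 = -3376
Services balance = 1291 - 3586 = -2295
Trade balance (goods + services) = -3376 + (-2295) = -5671
Net primary income = 523 - 1255 = -732
Net secondary income = -53
Current account = -5671 + (-732) + (-53) = -6456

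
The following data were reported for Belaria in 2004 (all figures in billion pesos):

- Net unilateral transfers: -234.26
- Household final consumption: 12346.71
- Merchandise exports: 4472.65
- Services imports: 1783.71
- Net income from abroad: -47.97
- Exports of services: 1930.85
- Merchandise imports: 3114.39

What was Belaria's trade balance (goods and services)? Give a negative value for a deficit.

Goods balance = 4472.65 - 3114.39 = 1358.26
Services balance = 1930.85 - 1783.71 = 147.14
Trade balance (goods + services) = 1358.26 + 147.14 = 1505.40

1505.40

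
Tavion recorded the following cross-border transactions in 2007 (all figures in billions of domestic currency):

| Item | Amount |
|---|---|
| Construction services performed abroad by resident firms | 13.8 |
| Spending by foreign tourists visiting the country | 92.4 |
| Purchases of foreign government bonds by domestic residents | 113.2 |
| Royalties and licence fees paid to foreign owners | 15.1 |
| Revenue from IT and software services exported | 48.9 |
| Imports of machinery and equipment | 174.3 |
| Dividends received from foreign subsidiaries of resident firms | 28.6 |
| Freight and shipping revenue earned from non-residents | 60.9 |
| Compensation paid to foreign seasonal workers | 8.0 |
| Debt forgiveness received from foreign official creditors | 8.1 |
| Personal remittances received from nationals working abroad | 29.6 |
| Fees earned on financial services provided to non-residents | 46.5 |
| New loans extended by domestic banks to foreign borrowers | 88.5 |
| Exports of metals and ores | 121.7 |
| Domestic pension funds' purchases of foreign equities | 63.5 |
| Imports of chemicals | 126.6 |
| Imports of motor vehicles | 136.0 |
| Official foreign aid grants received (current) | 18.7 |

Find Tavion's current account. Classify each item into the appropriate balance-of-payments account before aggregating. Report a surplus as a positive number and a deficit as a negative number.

1.1

Goods: -174.3 + 121.7 - 136.0 - 126.6 = -315.2
Services: -15.1 + 92.4 + 13.8 + 60.9 + 46.5 + 48.9 = 247.4
Primary income: 28.6 - 8.0 = 20.6
Secondary income: 29.6 + 18.7 = 48.3
Current account = (-315.2) + 247.4 + 20.6 + 48.3 = 1.1
(Excluded from the current account — financial account: purchases of foreign government bonds by domestic residents 113.2, new loans extended by domestic banks to foreign borrowers 88.5, domestic pension funds' purchases of foreign equities 63.5; capital account: debt forgiveness received from foreign official creditors 8.1.)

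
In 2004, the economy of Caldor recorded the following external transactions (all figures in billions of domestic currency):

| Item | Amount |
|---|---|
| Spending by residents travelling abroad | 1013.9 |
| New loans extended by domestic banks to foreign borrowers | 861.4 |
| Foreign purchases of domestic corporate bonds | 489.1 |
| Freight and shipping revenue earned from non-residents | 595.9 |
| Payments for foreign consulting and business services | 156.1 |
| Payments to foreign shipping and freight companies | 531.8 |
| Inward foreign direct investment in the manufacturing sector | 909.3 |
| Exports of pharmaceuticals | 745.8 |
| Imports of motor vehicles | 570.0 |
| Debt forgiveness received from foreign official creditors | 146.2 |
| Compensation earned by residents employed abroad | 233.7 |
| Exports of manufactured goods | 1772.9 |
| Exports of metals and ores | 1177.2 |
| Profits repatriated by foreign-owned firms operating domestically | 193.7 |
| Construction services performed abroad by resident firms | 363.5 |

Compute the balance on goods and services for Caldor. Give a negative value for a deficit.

2383.5

Goods: -570.0 + 745.8 + 1772.9 + 1177.2 = 3125.9
Services: -156.1 - 531.8 + 595.9 + 363.5 - 1013.9 = -742.4
Trade balance = 3125.9 + (-742.4) = 2383.5
(Excluded from the trade balance — financial account: new loans extended by domestic banks to foreign borrowers 861.4, foreign purchases of domestic corporate bonds 489.1, inward foreign direct investment in the manufacturing sector 909.3; capital account: debt forgiveness received from foreign official creditors 146.2; primary income: compensation earned by residents employed abroad 233.7, profits repatriated by foreign-owned firms operating domestically 193.7.)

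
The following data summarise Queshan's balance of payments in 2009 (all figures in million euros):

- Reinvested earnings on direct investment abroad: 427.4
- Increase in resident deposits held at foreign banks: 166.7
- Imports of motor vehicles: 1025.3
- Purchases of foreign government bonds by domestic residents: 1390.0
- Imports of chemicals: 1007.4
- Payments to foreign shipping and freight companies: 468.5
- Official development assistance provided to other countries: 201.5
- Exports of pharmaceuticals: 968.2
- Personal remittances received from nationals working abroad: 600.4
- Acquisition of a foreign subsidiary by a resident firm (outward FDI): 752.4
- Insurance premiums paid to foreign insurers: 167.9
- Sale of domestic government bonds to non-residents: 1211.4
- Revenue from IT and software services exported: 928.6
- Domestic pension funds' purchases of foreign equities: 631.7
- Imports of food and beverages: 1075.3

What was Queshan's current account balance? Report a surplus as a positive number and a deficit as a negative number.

-1021.3

Goods: 968.2 - 1025.3 - 1007.4 - 1075.3 = -2139.8
Services: 928.6 - 167.9 - 468.5 = 292.2
Primary income: 427.4
Secondary income: -201.5 + 600.4 = 398.9
Current account = (-2139.8) + 292.2 + 427.4 + 398.9 = -1021.3
(Excluded from the current account — financial account: increase in resident deposits held at foreign banks 166.7, purchases of foreign government bonds by domestic residents 1390.0, acquisition of a foreign subsidiary by a resident firm (outward FDI) 752.4, sale of domestic government bonds to non-residents 1211.4, domestic pension funds' purchases of foreign equities 631.7.)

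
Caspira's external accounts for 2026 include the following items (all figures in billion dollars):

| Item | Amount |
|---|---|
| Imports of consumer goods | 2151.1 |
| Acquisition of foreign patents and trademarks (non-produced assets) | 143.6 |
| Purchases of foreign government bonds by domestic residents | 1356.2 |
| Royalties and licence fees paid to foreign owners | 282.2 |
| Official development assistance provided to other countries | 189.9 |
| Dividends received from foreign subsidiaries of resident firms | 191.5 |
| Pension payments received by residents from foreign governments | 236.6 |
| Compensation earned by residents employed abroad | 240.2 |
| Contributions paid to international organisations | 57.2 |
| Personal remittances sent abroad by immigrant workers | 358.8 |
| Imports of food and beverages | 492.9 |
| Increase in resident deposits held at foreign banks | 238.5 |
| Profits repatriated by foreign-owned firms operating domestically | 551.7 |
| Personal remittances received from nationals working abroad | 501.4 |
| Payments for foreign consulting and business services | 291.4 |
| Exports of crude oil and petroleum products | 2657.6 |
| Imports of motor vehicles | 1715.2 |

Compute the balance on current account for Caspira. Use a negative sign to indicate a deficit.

Goods: -492.9 - 2151.1 - 1715.2 + 2657.6 = -1701.6
Services: -291.4 - 282.2 = -573.6
Primary income: 191.5 + 240.2 - 551.7 = -120.0
Secondary income: -358.8 + 236.6 + 501.4 - 189.9 - 57.2 = 132.1
Current account = (-1701.6) + (-573.6) + (-120.0) + 132.1 = -2263.1
(Excluded from the current account — capital account: acquisition of foreign patents and trademarks (non-produced assets) 143.6; financial account: purchases of foreign government bonds by domestic residents 1356.2, increase in resident deposits held at foreign banks 238.5.)

-2263.1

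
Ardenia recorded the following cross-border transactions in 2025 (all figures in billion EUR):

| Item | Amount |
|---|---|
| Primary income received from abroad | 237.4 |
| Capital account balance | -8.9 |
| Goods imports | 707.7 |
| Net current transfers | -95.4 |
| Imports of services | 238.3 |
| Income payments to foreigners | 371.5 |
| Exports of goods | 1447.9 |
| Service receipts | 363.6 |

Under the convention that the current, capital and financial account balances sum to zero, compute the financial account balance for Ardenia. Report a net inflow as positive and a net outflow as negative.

-627.1

Goods balance = 1447.9 - 707.7 = 740.2
Services balance = 363.6 - 238.3 = 125.3
Trade balance (goods + services) = 740.2 + 125.3 = 865.5
Net primary income = 237.4 - 371.5 = -134.1
Net secondary income = -95.4
Current account = 865.5 + (-134.1) + (-95.4) = 636.0
Financial account = -(636.0 + (-8.9)) = -627.1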